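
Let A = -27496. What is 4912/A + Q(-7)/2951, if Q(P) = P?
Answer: -1835973/10142587 ≈ -0.18102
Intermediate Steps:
4912/A + Q(-7)/2951 = 4912/(-27496) - 7/2951 = 4912*(-1/27496) - 7*1/2951 = -614/3437 - 7/2951 = -1835973/10142587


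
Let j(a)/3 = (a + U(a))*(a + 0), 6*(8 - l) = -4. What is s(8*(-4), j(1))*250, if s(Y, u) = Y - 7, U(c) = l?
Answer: -9750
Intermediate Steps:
l = 26/3 (l = 8 - 1/6*(-4) = 8 + 2/3 = 26/3 ≈ 8.6667)
U(c) = 26/3
j(a) = 3*a*(26/3 + a) (j(a) = 3*((a + 26/3)*(a + 0)) = 3*((26/3 + a)*a) = 3*(a*(26/3 + a)) = 3*a*(26/3 + a))
s(Y, u) = -7 + Y
s(8*(-4), j(1))*250 = (-7 + 8*(-4))*250 = (-7 - 32)*250 = -39*250 = -9750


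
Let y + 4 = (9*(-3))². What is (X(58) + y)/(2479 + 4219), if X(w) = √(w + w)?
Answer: 725/6698 + √29/3349 ≈ 0.10985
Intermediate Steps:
X(w) = √2*√w (X(w) = √(2*w) = √2*√w)
y = 725 (y = -4 + (9*(-3))² = -4 + (-27)² = -4 + 729 = 725)
(X(58) + y)/(2479 + 4219) = (√2*√58 + 725)/(2479 + 4219) = (2*√29 + 725)/6698 = (725 + 2*√29)*(1/6698) = 725/6698 + √29/3349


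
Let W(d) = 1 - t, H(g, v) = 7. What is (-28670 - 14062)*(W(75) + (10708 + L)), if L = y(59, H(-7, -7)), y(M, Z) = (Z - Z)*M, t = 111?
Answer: -452873736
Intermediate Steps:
W(d) = -110 (W(d) = 1 - 1*111 = 1 - 111 = -110)
y(M, Z) = 0 (y(M, Z) = 0*M = 0)
L = 0
(-28670 - 14062)*(W(75) + (10708 + L)) = (-28670 - 14062)*(-110 + (10708 + 0)) = -42732*(-110 + 10708) = -42732*10598 = -452873736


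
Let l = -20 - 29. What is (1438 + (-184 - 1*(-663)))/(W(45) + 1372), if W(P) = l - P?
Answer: 3/2 ≈ 1.5000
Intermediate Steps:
l = -49
W(P) = -49 - P
(1438 + (-184 - 1*(-663)))/(W(45) + 1372) = (1438 + (-184 - 1*(-663)))/((-49 - 1*45) + 1372) = (1438 + (-184 + 663))/((-49 - 45) + 1372) = (1438 + 479)/(-94 + 1372) = 1917/1278 = 1917*(1/1278) = 3/2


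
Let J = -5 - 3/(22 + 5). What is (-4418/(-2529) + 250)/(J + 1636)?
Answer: 318334/2062259 ≈ 0.15436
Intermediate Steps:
J = -46/9 (J = -5 - 3/27 = -5 - 3*1/27 = -5 - 1/9 = -46/9 ≈ -5.1111)
(-4418/(-2529) + 250)/(J + 1636) = (-4418/(-2529) + 250)/(-46/9 + 1636) = (-4418*(-1/2529) + 250)/(14678/9) = (4418/2529 + 250)*(9/14678) = (636668/2529)*(9/14678) = 318334/2062259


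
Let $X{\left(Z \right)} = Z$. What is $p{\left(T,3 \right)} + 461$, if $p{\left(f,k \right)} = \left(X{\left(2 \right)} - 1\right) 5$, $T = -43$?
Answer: $466$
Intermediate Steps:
$p{\left(f,k \right)} = 5$ ($p{\left(f,k \right)} = \left(2 - 1\right) 5 = 1 \cdot 5 = 5$)
$p{\left(T,3 \right)} + 461 = 5 + 461 = 466$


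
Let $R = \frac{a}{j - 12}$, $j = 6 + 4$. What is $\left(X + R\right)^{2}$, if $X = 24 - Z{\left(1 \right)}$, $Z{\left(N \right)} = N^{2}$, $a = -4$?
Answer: $625$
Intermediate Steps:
$j = 10$
$X = 23$ ($X = 24 - 1^{2} = 24 - 1 = 23$)
$R = 2$ ($R = - \frac{4}{10 - 12} = - \frac{4}{-2} = \left(-4\right) \left(- \frac{1}{2}\right) = 2$)
$\left(X + R\right)^{2} = \left(23 + 2\right)^{2} = 25^{2} = 625$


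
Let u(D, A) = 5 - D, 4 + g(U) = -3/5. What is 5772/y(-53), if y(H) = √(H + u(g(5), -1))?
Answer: -5772*I*√1085/217 ≈ -876.16*I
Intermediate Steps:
g(U) = -23/5 (g(U) = -4 - 3/5 = -4 - 3*⅕ = -4 - ⅗ = -23/5)
y(H) = √(48/5 + H) (y(H) = √(H + (5 - 1*(-23/5))) = √(H + (5 + 23/5)) = √(H + 48/5) = √(48/5 + H))
5772/y(-53) = 5772/((√(240 + 25*(-53))/5)) = 5772/((√(240 - 1325)/5)) = 5772/((√(-1085)/5)) = 5772/(((I*√1085)/5)) = 5772/((I*√1085/5)) = 5772*(-I*√1085/217) = -5772*I*√1085/217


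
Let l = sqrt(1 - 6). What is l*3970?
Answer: 3970*I*sqrt(5) ≈ 8877.2*I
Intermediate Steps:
l = I*sqrt(5) (l = sqrt(-5) = I*sqrt(5) ≈ 2.2361*I)
l*3970 = (I*sqrt(5))*3970 = 3970*I*sqrt(5)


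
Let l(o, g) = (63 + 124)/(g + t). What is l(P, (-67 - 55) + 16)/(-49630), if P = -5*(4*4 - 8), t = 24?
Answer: 187/4069660 ≈ 4.5950e-5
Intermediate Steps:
P = -40 (P = -5*(16 - 8) = -5*8 = -40)
l(o, g) = 187/(24 + g) (l(o, g) = (63 + 124)/(g + 24) = 187/(24 + g))
l(P, (-67 - 55) + 16)/(-49630) = (187/(24 + ((-67 - 55) + 16)))/(-49630) = (187/(24 + (-122 + 16)))*(-1/49630) = (187/(24 - 106))*(-1/49630) = (187/(-82))*(-1/49630) = (187*(-1/82))*(-1/49630) = -187/82*(-1/49630) = 187/4069660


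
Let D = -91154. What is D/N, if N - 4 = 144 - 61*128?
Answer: 119/10 ≈ 11.900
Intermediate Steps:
N = -7660 (N = 4 + (144 - 61*128) = 4 + (144 - 7808) = 4 - 7664 = -7660)
D/N = -91154/(-7660) = -91154*(-1/7660) = 119/10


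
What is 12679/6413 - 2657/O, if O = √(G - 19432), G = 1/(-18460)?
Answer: 12679/6413 + 5314*I*√1655468437415/358714721 ≈ 1.9771 + 19.06*I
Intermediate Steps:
G = -1/18460 ≈ -5.4171e-5
O = I*√1655468437415/9230 (O = √(-1/18460 - 19432) = √(-358714721/18460) = I*√1655468437415/9230 ≈ 139.4*I)
12679/6413 - 2657/O = 12679/6413 - 2657*(-2*I*√1655468437415/358714721) = 12679*(1/6413) - (-5314)*I*√1655468437415/358714721 = 12679/6413 + 5314*I*√1655468437415/358714721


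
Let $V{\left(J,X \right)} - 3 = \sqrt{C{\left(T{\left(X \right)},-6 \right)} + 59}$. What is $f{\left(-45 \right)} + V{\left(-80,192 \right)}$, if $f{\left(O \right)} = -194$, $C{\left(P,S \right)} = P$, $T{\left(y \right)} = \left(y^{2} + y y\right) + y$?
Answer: $-191 + \sqrt{73979} \approx 80.991$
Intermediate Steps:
$T{\left(y \right)} = y + 2 y^{2}$ ($T{\left(y \right)} = \left(y^{2} + y^{2}\right) + y = 2 y^{2} + y = y + 2 y^{2}$)
$V{\left(J,X \right)} = 3 + \sqrt{59 + X \left(1 + 2 X\right)}$ ($V{\left(J,X \right)} = 3 + \sqrt{X \left(1 + 2 X\right) + 59} = 3 + \sqrt{59 + X \left(1 + 2 X\right)}$)
$f{\left(-45 \right)} + V{\left(-80,192 \right)} = -194 + \left(3 + \sqrt{59 + 192 \left(1 + 2 \cdot 192\right)}\right) = -194 + \left(3 + \sqrt{59 + 192 \left(1 + 384\right)}\right) = -194 + \left(3 + \sqrt{59 + 192 \cdot 385}\right) = -194 + \left(3 + \sqrt{59 + 73920}\right) = -194 + \left(3 + \sqrt{73979}\right) = -191 + \sqrt{73979}$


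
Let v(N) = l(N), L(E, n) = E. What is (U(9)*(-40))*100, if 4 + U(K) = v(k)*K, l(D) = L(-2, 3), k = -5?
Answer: 88000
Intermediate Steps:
l(D) = -2
v(N) = -2
U(K) = -4 - 2*K
(U(9)*(-40))*100 = ((-4 - 2*9)*(-40))*100 = ((-4 - 18)*(-40))*100 = -22*(-40)*100 = 880*100 = 88000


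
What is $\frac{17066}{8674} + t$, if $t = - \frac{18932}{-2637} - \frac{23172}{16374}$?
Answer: $\frac{241311196367}{31210669701} \approx 7.7317$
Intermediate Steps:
$t = \frac{41481334}{7196373}$ ($t = \left(-18932\right) \left(- \frac{1}{2637}\right) - \frac{3862}{2729} = \frac{18932}{2637} - \frac{3862}{2729} = \frac{41481334}{7196373} \approx 5.7642$)
$\frac{17066}{8674} + t = \frac{17066}{8674} + \frac{41481334}{7196373} = 17066 \cdot \frac{1}{8674} + \frac{41481334}{7196373} = \frac{8533}{4337} + \frac{41481334}{7196373} = \frac{241311196367}{31210669701}$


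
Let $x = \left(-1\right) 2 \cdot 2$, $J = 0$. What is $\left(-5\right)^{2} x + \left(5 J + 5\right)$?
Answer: $-95$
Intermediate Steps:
$x = -4$ ($x = \left(-2\right) 2 = -4$)
$\left(-5\right)^{2} x + \left(5 J + 5\right) = \left(-5\right)^{2} \left(-4\right) + \left(5 \cdot 0 + 5\right) = 25 \left(-4\right) + \left(0 + 5\right) = -100 + 5 = -95$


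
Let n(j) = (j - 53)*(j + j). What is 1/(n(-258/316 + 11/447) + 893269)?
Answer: 2494015938/2228039587756597 ≈ 1.1194e-6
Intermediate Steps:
n(j) = 2*j*(-53 + j) (n(j) = (-53 + j)*(2*j) = 2*j*(-53 + j))
1/(n(-258/316 + 11/447) + 893269) = 1/(2*(-258/316 + 11/447)*(-53 + (-258/316 + 11/447)) + 893269) = 1/(2*(-258*1/316 + 11*(1/447))*(-53 + (-258*1/316 + 11*(1/447))) + 893269) = 1/(2*(-129/158 + 11/447)*(-53 + (-129/158 + 11/447)) + 893269) = 1/(2*(-55925/70626)*(-53 - 55925/70626) + 893269) = 1/(2*(-55925/70626)*(-3799103/70626) + 893269) = 1/(212464835275/2494015938 + 893269) = 1/(2228039587756597/2494015938) = 2494015938/2228039587756597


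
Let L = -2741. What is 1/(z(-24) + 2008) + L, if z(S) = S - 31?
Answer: -5353172/1953 ≈ -2741.0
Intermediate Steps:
z(S) = -31 + S
1/(z(-24) + 2008) + L = 1/((-31 - 24) + 2008) - 2741 = 1/(-55 + 2008) - 2741 = 1/1953 - 2741 = -5353172/1953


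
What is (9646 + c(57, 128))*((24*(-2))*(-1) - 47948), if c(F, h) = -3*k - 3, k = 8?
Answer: -460750100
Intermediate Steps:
c(F, h) = -27 (c(F, h) = -3*8 - 3 = -24 - 3 = -27)
(9646 + c(57, 128))*((24*(-2))*(-1) - 47948) = (9646 - 27)*((24*(-2))*(-1) - 47948) = 9619*(-48*(-1) - 47948) = 9619*(48 - 47948) = 9619*(-47900) = -460750100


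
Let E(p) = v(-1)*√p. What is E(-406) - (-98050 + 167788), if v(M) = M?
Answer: -69738 - I*√406 ≈ -69738.0 - 20.149*I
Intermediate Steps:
E(p) = -√p
E(-406) - (-98050 + 167788) = -√(-406) - (-98050 + 167788) = -I*√406 - 1*69738 = -I*√406 - 69738 = -69738 - I*√406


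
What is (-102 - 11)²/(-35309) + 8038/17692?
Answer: 28952297/312343414 ≈ 0.092694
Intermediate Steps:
(-102 - 11)²/(-35309) + 8038/17692 = (-113)²*(-1/35309) + 8038*(1/17692) = 12769*(-1/35309) + 4019/8846 = -12769/35309 + 4019/8846 = 28952297/312343414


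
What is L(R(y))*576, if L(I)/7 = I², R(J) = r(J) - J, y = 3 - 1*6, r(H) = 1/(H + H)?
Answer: 32368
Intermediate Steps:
r(H) = 1/(2*H)
y = -3 (y = 3 - 6 = -3)
R(J) = 1/(2*J) - J
L(I) = 7*I²
L(R(y))*576 = (7*((½)/(-3) - 1*(-3))²)*576 = (7*((½)*(-⅓) + 3)²)*576 = (7*(-⅙ + 3)²)*576 = (7*(17/6)²)*576 = (7*(289/36))*576 = (2023/36)*576 = 32368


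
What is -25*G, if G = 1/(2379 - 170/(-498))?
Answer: -6225/592456 ≈ -0.010507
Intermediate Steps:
G = 249/592456 (G = 1/(2379 - 170*(-1/498)) = 1/(2379 + 85/249) = 1/(592456/249) = 249/592456 ≈ 0.00042028)
-25*G = -25*249/592456 = -6225/592456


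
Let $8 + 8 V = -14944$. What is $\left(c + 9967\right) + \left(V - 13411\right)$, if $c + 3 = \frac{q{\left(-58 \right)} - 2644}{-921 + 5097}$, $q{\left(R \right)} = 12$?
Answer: $- \frac{2775281}{522} \approx -5316.6$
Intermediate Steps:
$V = -1869$ ($V = -1 + \frac{1}{8} \left(-14944\right) = -1 - 1868 = -1869$)
$c = - \frac{1895}{522}$ ($c = -3 + \frac{12 - 2644}{-921 + 5097} = -3 - \frac{2632}{4176} = -3 - \frac{329}{522} = - \frac{1895}{522} \approx -3.6303$)
$\left(c + 9967\right) + \left(V - 13411\right) = \left(- \frac{1895}{522} + 9967\right) - 15280 = \frac{5200879}{522} - 15280 = - \frac{2775281}{522}$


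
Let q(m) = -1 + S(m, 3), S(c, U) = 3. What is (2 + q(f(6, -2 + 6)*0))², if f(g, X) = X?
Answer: 16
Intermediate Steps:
q(m) = 2 (q(m) = -1 + 3 = 2)
(2 + q(f(6, -2 + 6)*0))² = (2 + 2)² = 4² = 16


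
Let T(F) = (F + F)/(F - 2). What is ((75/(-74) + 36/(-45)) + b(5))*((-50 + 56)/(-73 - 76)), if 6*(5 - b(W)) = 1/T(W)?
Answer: -6963/55130 ≈ -0.12630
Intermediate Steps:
T(F) = 2*F/(-2 + F) (T(F) = (2*F)/(-2 + F) = 2*F/(-2 + F))
b(W) = 5 - (-2 + W)/(12*W) (b(W) = 5 - (-2 + W)/(2*W)/6 = 5 - (-2 + W)/(12*W))
((75/(-74) + 36/(-45)) + b(5))*((-50 + 56)/(-73 - 76)) = ((75/(-74) + 36/(-45)) + (1/12)*(2 + 59*5)/5)*((-50 + 56)/(-73 - 76)) = ((75*(-1/74) + 36*(-1/45)) + (1/12)*(1/5)*(2 + 295))*(6/(-149)) = ((-75/74 - 4/5) + (1/12)*(1/5)*297)*(6*(-1/149)) = (-671/370 + 99/20)*(-6/149) = (2321/740)*(-6/149) = -6963/55130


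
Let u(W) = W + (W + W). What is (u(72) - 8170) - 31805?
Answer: -39759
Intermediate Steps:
u(W) = 3*W (u(W) = W + 2*W = 3*W)
(u(72) - 8170) - 31805 = (3*72 - 8170) - 31805 = (216 - 8170) - 31805 = -7954 - 31805 = -39759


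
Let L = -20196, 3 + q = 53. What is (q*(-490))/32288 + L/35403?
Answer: -126621829/95257672 ≈ -1.3293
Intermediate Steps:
q = 50 (q = -3 + 53 = 50)
(q*(-490))/32288 + L/35403 = (50*(-490))/32288 - 20196/35403 = -24500*1/32288 - 20196*1/35403 = -6125/8072 - 6732/11801 = -126621829/95257672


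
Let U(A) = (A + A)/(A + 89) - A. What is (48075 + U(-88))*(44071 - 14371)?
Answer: 1425213900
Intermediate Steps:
U(A) = -A + 2*A/(89 + A) (U(A) = (2*A)/(89 + A) - A = 2*A/(89 + A) - A = -A + 2*A/(89 + A))
(48075 + U(-88))*(44071 - 14371) = (48075 - 1*(-88)*(87 - 88)/(89 - 88))*(44071 - 14371) = (48075 - 1*(-88)*(-1)/1)*29700 = (48075 - 1*(-88)*1*(-1))*29700 = (48075 - 88)*29700 = 47987*29700 = 1425213900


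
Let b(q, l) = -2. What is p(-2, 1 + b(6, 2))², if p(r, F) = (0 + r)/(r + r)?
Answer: ¼ ≈ 0.25000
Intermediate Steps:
p(r, F) = ½ (p(r, F) = r/((2*r)) = r*(1/(2*r)) = ½)
p(-2, 1 + b(6, 2))² = (½)² = ¼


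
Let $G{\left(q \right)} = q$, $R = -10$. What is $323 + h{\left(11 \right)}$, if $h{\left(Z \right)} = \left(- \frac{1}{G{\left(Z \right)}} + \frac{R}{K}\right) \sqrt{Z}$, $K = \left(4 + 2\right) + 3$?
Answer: $323 - \frac{119 \sqrt{11}}{99} \approx 319.01$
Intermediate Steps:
$K = 9$ ($K = 6 + 3 = 9$)
$h{\left(Z \right)} = \sqrt{Z} \left(- \frac{10}{9} - \frac{1}{Z}\right)$ ($h{\left(Z \right)} = \left(- \frac{1}{Z} - \frac{10}{9}\right) \sqrt{Z} = \left(- \frac{10}{9} - \frac{1}{Z}\right) \sqrt{Z} = \sqrt{Z} \left(- \frac{10}{9} - \frac{1}{Z}\right)$)
$323 + h{\left(11 \right)} = 323 + \frac{-9 - 110}{9 \sqrt{11}} = 323 + \frac{\frac{\sqrt{11}}{11} \left(-9 - 110\right)}{9} = 323 + \frac{1}{9} \frac{\sqrt{11}}{11} \left(-119\right) = 323 - \frac{119 \sqrt{11}}{99}$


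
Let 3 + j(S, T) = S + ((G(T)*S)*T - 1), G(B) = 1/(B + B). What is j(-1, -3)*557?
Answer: -6127/2 ≈ -3063.5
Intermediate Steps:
G(B) = 1/(2*B)
j(S, T) = -4 + 3*S/2 (j(S, T) = -3 + (S + (((1/(2*T))*S)*T - 1)) = -3 + (S + ((S/(2*T))*T - 1)) = -3 + (S + (S/2 - 1)) = -3 + (S + (-1 + S/2)) = -3 + (-1 + 3*S/2) = -4 + 3*S/2)
j(-1, -3)*557 = (-4 + (3/2)*(-1))*557 = (-4 - 3/2)*557 = -11/2*557 = -6127/2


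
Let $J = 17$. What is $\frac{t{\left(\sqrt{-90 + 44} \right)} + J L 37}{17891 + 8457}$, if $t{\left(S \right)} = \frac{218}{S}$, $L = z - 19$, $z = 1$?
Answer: $- \frac{5661}{13174} - \frac{109 i \sqrt{46}}{606004} \approx -0.42971 - 0.0012199 i$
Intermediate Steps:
$L = -18$ ($L = 1 - 19 = -18$)
$\frac{t{\left(\sqrt{-90 + 44} \right)} + J L 37}{17891 + 8457} = \frac{\frac{218}{\sqrt{-90 + 44}} + 17 \left(-18\right) 37}{17891 + 8457} = \frac{\frac{218}{\sqrt{-46}} - 11322}{26348} = \left(\frac{218}{i \sqrt{46}} - 11322\right) \frac{1}{26348} = \left(218 \left(- \frac{i \sqrt{46}}{46}\right) - 11322\right) \frac{1}{26348} = \left(- \frac{109 i \sqrt{46}}{23} - 11322\right) \frac{1}{26348} = \left(-11322 - \frac{109 i \sqrt{46}}{23}\right) \frac{1}{26348} = - \frac{5661}{13174} - \frac{109 i \sqrt{46}}{606004}$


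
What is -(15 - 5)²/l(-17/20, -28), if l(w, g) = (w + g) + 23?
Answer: 2000/117 ≈ 17.094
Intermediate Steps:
l(w, g) = 23 + g + w (l(w, g) = (g + w) + 23 = 23 + g + w)
-(15 - 5)²/l(-17/20, -28) = -(15 - 5)²/(23 - 28 - 17/20) = -10²/(23 - 28 - 17*1/20) = -100/(23 - 28 - 17/20) = -100/(-117/20) = -100*(-20)/117 = -1*(-2000/117) = 2000/117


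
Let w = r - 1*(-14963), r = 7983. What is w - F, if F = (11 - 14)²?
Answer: 22937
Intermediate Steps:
F = 9 (F = (-3)² = 9)
w = 22946 (w = 7983 - 1*(-14963) = 7983 + 14963 = 22946)
w - F = 22946 - 1*9 = 22946 - 9 = 22937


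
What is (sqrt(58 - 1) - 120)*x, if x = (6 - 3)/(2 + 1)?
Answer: -120 + sqrt(57) ≈ -112.45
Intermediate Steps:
x = 1 (x = 3/3 = 3*(1/3) = 1)
(sqrt(58 - 1) - 120)*x = (sqrt(58 - 1) - 120)*1 = (sqrt(57) - 120)*1 = (-120 + sqrt(57))*1 = -120 + sqrt(57)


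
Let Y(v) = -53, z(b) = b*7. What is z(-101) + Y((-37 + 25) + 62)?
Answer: -760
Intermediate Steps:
z(b) = 7*b
z(-101) + Y((-37 + 25) + 62) = 7*(-101) - 53 = -707 - 53 = -760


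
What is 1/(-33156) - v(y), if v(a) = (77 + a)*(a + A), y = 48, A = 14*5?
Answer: -489051001/33156 ≈ -14750.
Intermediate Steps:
A = 70
v(a) = (70 + a)*(77 + a) (v(a) = (77 + a)*(a + 70) = (77 + a)*(70 + a) = (70 + a)*(77 + a))
1/(-33156) - v(y) = 1/(-33156) - (5390 + 48**2 + 147*48) = -1/33156 - (5390 + 2304 + 7056) = -1/33156 - 1*14750 = -1/33156 - 14750 = -489051001/33156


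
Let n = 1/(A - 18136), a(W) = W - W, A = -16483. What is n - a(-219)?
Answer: -1/34619 ≈ -2.8886e-5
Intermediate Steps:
a(W) = 0
n = -1/34619 (n = 1/(-16483 - 18136) = 1/(-34619) = -1/34619 ≈ -2.8886e-5)
n - a(-219) = -1/34619 - 1*0 = -1/34619 + 0 = -1/34619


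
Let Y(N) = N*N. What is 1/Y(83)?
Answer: 1/6889 ≈ 0.00014516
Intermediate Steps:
Y(N) = N²
1/Y(83) = 1/(83²) = 1/6889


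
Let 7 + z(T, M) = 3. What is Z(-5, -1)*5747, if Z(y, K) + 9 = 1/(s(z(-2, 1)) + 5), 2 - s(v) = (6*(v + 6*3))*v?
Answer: -2533606/49 ≈ -51706.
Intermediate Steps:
z(T, M) = -4 (z(T, M) = -7 + 3 = -4)
s(v) = 2 - v*(108 + 6*v) (s(v) = 2 - 6*(v + 6*3)*v = 2 - 6*(v + 18)*v = 2 - 6*(18 + v)*v = 2 - (108 + 6*v)*v = 2 - v*(108 + 6*v))
Z(y, K) = -3086/343 (Z(y, K) = -9 + 1/((2 - 108*(-4) - 6*(-4)²) + 5) = -9 + 1/((2 + 432 - 6*16) + 5) = -9 + 1/((2 + 432 - 96) + 5) = -9 + 1/(338 + 5) = -9 + 1/343 = -3086/343)
Z(-5, -1)*5747 = -3086/343*5747 = -2533606/49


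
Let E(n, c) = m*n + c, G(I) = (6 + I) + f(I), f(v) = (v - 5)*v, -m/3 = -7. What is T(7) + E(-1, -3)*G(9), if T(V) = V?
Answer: -1217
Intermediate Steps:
m = 21 (m = -3*(-7) = 21)
f(v) = v*(-5 + v) (f(v) = (-5 + v)*v = v*(-5 + v))
G(I) = 6 + I + I*(-5 + I) (G(I) = (6 + I) + I*(-5 + I) = 6 + I + I*(-5 + I))
E(n, c) = c + 21*n (E(n, c) = 21*n + c = c + 21*n)
T(7) + E(-1, -3)*G(9) = 7 + (-3 + 21*(-1))*(6 + 9 + 9*(-5 + 9)) = 7 + (-3 - 21)*(6 + 9 + 9*4) = 7 - 24*(6 + 9 + 36) = 7 - 24*51 = 7 - 1224 = -1217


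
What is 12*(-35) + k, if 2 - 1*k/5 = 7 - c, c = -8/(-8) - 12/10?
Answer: -446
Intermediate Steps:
c = -⅕ (c = -8*(-⅛) - 12*⅒ = 1 - 6/5 = -⅕ ≈ -0.20000)
k = -26 (k = 10 - 5*(7 - 1*(-⅕)) = 10 - 5*(7 + ⅕) = 10 - 5*36/5 = 10 - 36 = -26)
12*(-35) + k = 12*(-35) - 26 = -420 - 26 = -446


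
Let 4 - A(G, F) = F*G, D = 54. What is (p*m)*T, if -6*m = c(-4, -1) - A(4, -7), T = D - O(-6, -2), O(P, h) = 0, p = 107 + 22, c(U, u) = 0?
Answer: 37152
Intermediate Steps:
p = 129
A(G, F) = 4 - F*G
T = 54 (T = 54 - 1*0 = 54 + 0 = 54)
m = 16/3 (m = -(0 - (4 - 1*(-7)*4))/6 = -(0 - (4 + 28))/6 = -(0 - 1*32)/6 = -(0 - 32)/6 = -⅙*(-32) = 16/3 ≈ 5.3333)
(p*m)*T = (129*(16/3))*54 = 688*54 = 37152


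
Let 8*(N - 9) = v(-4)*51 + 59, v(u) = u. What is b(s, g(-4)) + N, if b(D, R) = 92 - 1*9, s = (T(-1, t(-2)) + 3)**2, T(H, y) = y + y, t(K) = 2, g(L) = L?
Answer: 591/8 ≈ 73.875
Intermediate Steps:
T(H, y) = 2*y
s = 49 (s = (2*2 + 3)**2 = (4 + 3)**2 = 7**2 = 49)
b(D, R) = 83 (b(D, R) = 92 - 9 = 83)
N = -73/8 (N = 9 + (-4*51 + 59)/8 = 9 + (-204 + 59)/8 = 9 + (1/8)*(-145) = 9 - 145/8 = -73/8 ≈ -9.1250)
b(s, g(-4)) + N = 83 - 73/8 = 591/8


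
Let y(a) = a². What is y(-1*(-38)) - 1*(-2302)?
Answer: 3746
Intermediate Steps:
y(-1*(-38)) - 1*(-2302) = (-1*(-38))² - 1*(-2302) = 38² + 2302 = 1444 + 2302 = 3746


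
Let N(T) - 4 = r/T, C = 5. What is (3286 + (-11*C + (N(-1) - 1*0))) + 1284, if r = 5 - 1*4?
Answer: 4518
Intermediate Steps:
r = 1 (r = 5 - 4 = 1)
N(T) = 4 + 1/T
(3286 + (-11*C + (N(-1) - 1*0))) + 1284 = (3286 + (-11*5 + ((4 + 1/(-1)) - 1*0))) + 1284 = (3286 + (-55 + ((4 - 1) + 0))) + 1284 = (3286 + (-55 + (3 + 0))) + 1284 = (3286 + (-55 + 3)) + 1284 = (3286 - 52) + 1284 = 3234 + 1284 = 4518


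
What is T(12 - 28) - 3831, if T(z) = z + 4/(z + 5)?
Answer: -42321/11 ≈ -3847.4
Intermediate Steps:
T(z) = z + 4/(5 + z)
T(12 - 28) - 3831 = (4 + (12 - 28)**2 + 5*(12 - 28))/(5 + (12 - 28)) - 3831 = (4 + (-16)**2 + 5*(-16))/(5 - 16) - 3831 = (4 + 256 - 80)/(-11) - 3831 = -1/11*180 - 3831 = -180/11 - 3831 = -42321/11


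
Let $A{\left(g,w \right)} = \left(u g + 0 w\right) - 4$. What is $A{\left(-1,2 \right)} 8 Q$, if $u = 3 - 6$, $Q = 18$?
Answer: $-144$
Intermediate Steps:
$u = -3$ ($u = 3 - 6 = -3$)
$A{\left(g,w \right)} = -4 - 3 g$ ($A{\left(g,w \right)} = \left(- 3 g + 0 w\right) - 4 = \left(- 3 g + 0\right) - 4 = - 3 g - 4 = -4 - 3 g$)
$A{\left(-1,2 \right)} 8 Q = \left(-4 - -3\right) 8 \cdot 18 = \left(-4 + 3\right) 8 \cdot 18 = \left(-1\right) 8 \cdot 18 = \left(-8\right) 18 = -144$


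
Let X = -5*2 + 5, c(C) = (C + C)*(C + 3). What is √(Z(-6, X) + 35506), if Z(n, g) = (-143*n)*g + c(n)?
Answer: 2*√7813 ≈ 176.78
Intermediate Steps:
c(C) = 2*C*(3 + C) (c(C) = (2*C)*(3 + C) = 2*C*(3 + C))
X = -5 (X = -10 + 5 = -5)
Z(n, g) = -143*g*n + 2*n*(3 + n) (Z(n, g) = (-143*n)*g + 2*n*(3 + n) = -143*g*n + 2*n*(3 + n))
√(Z(-6, X) + 35506) = √(-6*(6 - 143*(-5) + 2*(-6)) + 35506) = √(-6*(6 + 715 - 12) + 35506) = √(-6*709 + 35506) = √(-4254 + 35506) = √31252 = 2*√7813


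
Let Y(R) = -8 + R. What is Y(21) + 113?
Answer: 126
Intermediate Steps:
Y(21) + 113 = (-8 + 21) + 113 = 13 + 113 = 126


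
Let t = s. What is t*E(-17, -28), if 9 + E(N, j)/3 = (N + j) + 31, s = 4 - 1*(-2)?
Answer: -414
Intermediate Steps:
s = 6 (s = 4 + 2 = 6)
E(N, j) = 66 + 3*N + 3*j (E(N, j) = -27 + 3*((N + j) + 31) = -27 + 3*(31 + N + j) = -27 + (93 + 3*N + 3*j) = 66 + 3*N + 3*j)
t = 6
t*E(-17, -28) = 6*(66 + 3*(-17) + 3*(-28)) = 6*(66 - 51 - 84) = 6*(-69) = -414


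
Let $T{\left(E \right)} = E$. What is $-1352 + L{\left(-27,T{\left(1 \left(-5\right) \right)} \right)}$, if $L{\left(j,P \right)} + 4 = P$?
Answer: $-1361$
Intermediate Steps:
$L{\left(j,P \right)} = -4 + P$
$-1352 + L{\left(-27,T{\left(1 \left(-5\right) \right)} \right)} = -1352 + \left(-4 + 1 \left(-5\right)\right) = -1352 - 9 = -1361$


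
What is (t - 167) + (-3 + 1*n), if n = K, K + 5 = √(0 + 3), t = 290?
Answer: 115 + √3 ≈ 116.73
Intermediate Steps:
K = -5 + √3 (K = -5 + √(0 + 3) = -5 + √3 ≈ -3.2679)
n = -5 + √3 ≈ -3.2679
(t - 167) + (-3 + 1*n) = (290 - 167) + (-3 + 1*(-5 + √3)) = 123 + (-3 + (-5 + √3)) = 123 + (-8 + √3) = 115 + √3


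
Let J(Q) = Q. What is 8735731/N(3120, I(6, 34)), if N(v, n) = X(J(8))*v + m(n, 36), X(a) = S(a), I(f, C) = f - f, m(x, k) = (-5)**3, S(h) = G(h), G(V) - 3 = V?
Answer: 8735731/34195 ≈ 255.47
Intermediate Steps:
G(V) = 3 + V
S(h) = 3 + h
m(x, k) = -125
I(f, C) = 0
X(a) = 3 + a
N(v, n) = -125 + 11*v (N(v, n) = (3 + 8)*v - 125 = 11*v - 125 = -125 + 11*v)
8735731/N(3120, I(6, 34)) = 8735731/(-125 + 11*3120) = 8735731/(-125 + 34320) = 8735731/34195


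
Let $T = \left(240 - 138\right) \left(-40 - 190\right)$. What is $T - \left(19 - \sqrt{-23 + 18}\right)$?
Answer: $-23479 + i \sqrt{5} \approx -23479.0 + 2.2361 i$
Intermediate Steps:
$T = -23460$ ($T = 102 \left(-230\right) = -23460$)
$T - \left(19 - \sqrt{-23 + 18}\right) = -23460 - \left(19 - \sqrt{-23 + 18}\right) = -23460 - \left(19 - i \sqrt{5}\right) = -23479 + i \sqrt{5}$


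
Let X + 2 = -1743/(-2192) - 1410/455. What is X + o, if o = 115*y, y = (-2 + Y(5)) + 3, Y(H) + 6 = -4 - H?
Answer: -322008395/199472 ≈ -1614.3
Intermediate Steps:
Y(H) = -10 - H (Y(H) = -6 + (-4 - H) = -10 - H)
y = -14 (y = (-2 + (-10 - 1*5)) + 3 = (-2 + (-10 - 5)) + 3 = (-2 - 15) + 3 = -17 + 3 = -14)
X = -858475/199472 (X = -2 + (-1743/(-2192) - 1410/455) = -2 + (-1743*(-1/2192) - 1410*1/455) = -2 + (1743/2192 - 282/91) = -2 - 459531/199472 = -858475/199472 ≈ -4.3037)
o = -1610 (o = 115*(-14) = -1610)
X + o = -858475/199472 - 1610 = -322008395/199472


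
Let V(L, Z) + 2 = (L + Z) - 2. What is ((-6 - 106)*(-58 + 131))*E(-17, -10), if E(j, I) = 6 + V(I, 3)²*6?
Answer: -5984832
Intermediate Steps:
V(L, Z) = -4 + L + Z (V(L, Z) = -2 + ((L + Z) - 2) = -2 + (-2 + L + Z) = -4 + L + Z)
E(j, I) = 6 + 6*(-1 + I)² (E(j, I) = 6 + (-4 + I + 3)²*6 = 6 + (-1 + I)²*6 = 6 + 6*(-1 + I)²)
((-6 - 106)*(-58 + 131))*E(-17, -10) = ((-6 - 106)*(-58 + 131))*(6 + 6*(-1 - 10)²) = (-112*73)*(6 + 6*(-11)²) = -8176*(6 + 6*121) = -8176*(6 + 726) = -8176*732 = -5984832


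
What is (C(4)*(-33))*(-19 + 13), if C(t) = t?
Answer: 792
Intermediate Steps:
(C(4)*(-33))*(-19 + 13) = (4*(-33))*(-19 + 13) = -132*(-6) = 792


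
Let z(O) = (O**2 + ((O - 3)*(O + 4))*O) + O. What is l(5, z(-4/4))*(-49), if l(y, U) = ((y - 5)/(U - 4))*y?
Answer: 0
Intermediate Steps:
z(O) = O + O**2 + O*(-3 + O)*(4 + O) (z(O) = (O**2 + ((-3 + O)*(4 + O))*O) + O = (O**2 + O*(-3 + O)*(4 + O)) + O = O + O**2 + O*(-3 + O)*(4 + O))
l(y, U) = y*(-5 + y)/(-4 + U) (l(y, U) = ((-5 + y)/(-4 + U))*y = y*(-5 + y)/(-4 + U))
l(5, z(-4/4))*(-49) = (5*(-5 + 5)/(-4 + (-4/4)*(-11 + (-4/4)**2 + 2*(-4/4))))*(-49) = (5*0/(-4 + (-4*1/4)*(-11 + (-4*1/4)**2 + 2*(-4*1/4))))*(-49) = (5*0/(-4 - (-11 + (-1)**2 + 2*(-1))))*(-49) = (5*0/(-4 - (-11 + 1 - 2)))*(-49) = (5*0/(-4 - 1*(-12)))*(-49) = (5*0/(-4 + 12))*(-49) = (5*0/8)*(-49) = (5*(1/8)*0)*(-49) = 0*(-49) = 0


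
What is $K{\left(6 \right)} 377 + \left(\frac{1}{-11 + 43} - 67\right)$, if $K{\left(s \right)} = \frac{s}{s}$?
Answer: $\frac{9921}{32} \approx 310.03$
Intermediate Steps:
$K{\left(s \right)} = 1$
$K{\left(6 \right)} 377 + \left(\frac{1}{-11 + 43} - 67\right) = 1 \cdot 377 + \left(\frac{1}{-11 + 43} - 67\right) = 377 - \left(67 - \frac{1}{32}\right) = 377 + \left(\frac{1}{32} - 67\right) = 377 - \frac{2143}{32} = \frac{9921}{32}$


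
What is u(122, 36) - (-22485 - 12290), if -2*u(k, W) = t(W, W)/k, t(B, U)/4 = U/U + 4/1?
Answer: 2121270/61 ≈ 34775.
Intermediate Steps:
t(B, U) = 20 (t(B, U) = 4*(U/U + 4/1) = 4*(1 + 4*1) = 4*(1 + 4) = 4*5 = 20)
u(k, W) = -10/k
u(122, 36) - (-22485 - 12290) = -10/122 - (-22485 - 12290) = -10*1/122 - 1*(-34775) = -5/61 + 34775 = 2121270/61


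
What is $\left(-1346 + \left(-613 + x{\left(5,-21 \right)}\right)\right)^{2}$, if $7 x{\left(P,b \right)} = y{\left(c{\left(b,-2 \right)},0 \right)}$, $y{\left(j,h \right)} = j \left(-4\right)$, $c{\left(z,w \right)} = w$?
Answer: $\frac{187827025}{49} \approx 3.8332 \cdot 10^{6}$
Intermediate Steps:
$y{\left(j,h \right)} = - 4 j$
$x{\left(P,b \right)} = \frac{8}{7}$ ($x{\left(P,b \right)} = \frac{\left(-4\right) \left(-2\right)}{7} = \frac{1}{7} \cdot 8 = \frac{8}{7}$)
$\left(-1346 + \left(-613 + x{\left(5,-21 \right)}\right)\right)^{2} = \left(-1346 + \left(-613 + \frac{8}{7}\right)\right)^{2} = \left(-1346 - \frac{4283}{7}\right)^{2} = \left(- \frac{13705}{7}\right)^{2} = \frac{187827025}{49}$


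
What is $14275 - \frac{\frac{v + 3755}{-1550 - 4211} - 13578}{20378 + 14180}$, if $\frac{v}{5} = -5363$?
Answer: $\frac{1421034253624}{99544319} \approx 14275.0$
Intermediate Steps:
$v = -26815$ ($v = 5 \left(-5363\right) = -26815$)
$14275 - \frac{\frac{v + 3755}{-1550 - 4211} - 13578}{20378 + 14180} = 14275 - \frac{\frac{-26815 + 3755}{-1550 - 4211} - 13578}{20378 + 14180} = 14275 - \frac{- \frac{23060}{-5761} - 13578}{34558} = 14275 - \left(\left(-23060\right) \left(- \frac{1}{5761}\right) - 13578\right) \frac{1}{34558} = 14275 - \left(\frac{23060}{5761} - 13578\right) \frac{1}{34558} = 14275 - \left(- \frac{78199798}{5761}\right) \frac{1}{34558} = 14275 - - \frac{39099899}{99544319} = 14275 + \frac{39099899}{99544319} = \frac{1421034253624}{99544319}$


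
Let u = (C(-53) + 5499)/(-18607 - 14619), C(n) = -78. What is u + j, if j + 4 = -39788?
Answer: -1322134413/33226 ≈ -39792.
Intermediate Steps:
j = -39792 (j = -4 - 39788 = -39792)
u = -5421/33226 (u = (-78 + 5499)/(-18607 - 14619) = 5421/(-33226) = 5421*(-1/33226) = -5421/33226 ≈ -0.16316)
u + j = -5421/33226 - 39792 = -1322134413/33226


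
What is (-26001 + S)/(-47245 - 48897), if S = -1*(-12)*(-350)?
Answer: 30201/96142 ≈ 0.31413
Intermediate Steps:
S = -4200 (S = 12*(-350) = -4200)
(-26001 + S)/(-47245 - 48897) = (-26001 - 4200)/(-47245 - 48897) = -30201/(-96142) = -30201*(-1/96142) = 30201/96142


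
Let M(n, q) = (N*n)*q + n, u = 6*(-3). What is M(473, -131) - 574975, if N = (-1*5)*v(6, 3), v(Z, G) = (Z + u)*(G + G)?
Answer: -22881182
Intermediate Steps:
u = -18
v(Z, G) = 2*G*(-18 + Z) (v(Z, G) = (Z - 18)*(G + G) = (-18 + Z)*(2*G) = 2*G*(-18 + Z))
N = 360 (N = (-1*5)*(2*3*(-18 + 6)) = -10*3*(-12) = -5*(-72) = 360)
M(n, q) = n + 360*n*q (M(n, q) = (360*n)*q + n = 360*n*q + n = n + 360*n*q)
M(473, -131) - 574975 = 473*(1 + 360*(-131)) - 574975 = 473*(1 - 47160) - 574975 = 473*(-47159) - 574975 = -22306207 - 574975 = -22881182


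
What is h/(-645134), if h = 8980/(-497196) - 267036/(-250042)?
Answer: -16315481737/10025372862982386 ≈ -1.6274e-6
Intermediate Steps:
h = 16315481737/15539985279 (h = 8980*(-1/497196) - 267036*(-1/250042) = -2245/124299 + 133518/125021 = 16315481737/15539985279 ≈ 1.0499)
h/(-645134) = (16315481737/15539985279)/(-645134) = (16315481737/15539985279)*(-1/645134) = -16315481737/10025372862982386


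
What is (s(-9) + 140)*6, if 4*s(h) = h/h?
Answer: 1683/2 ≈ 841.50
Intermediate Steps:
s(h) = 1/4 (s(h) = (h/h)/4 = (1/4)*1 = 1/4)
(s(-9) + 140)*6 = (1/4 + 140)*6 = (561/4)*6 = 1683/2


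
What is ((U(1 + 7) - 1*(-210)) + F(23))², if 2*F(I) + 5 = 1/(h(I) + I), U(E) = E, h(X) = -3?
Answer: 74321641/1600 ≈ 46451.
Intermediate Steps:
F(I) = -5/2 + 1/(2*(-3 + I))
((U(1 + 7) - 1*(-210)) + F(23))² = (((1 + 7) - 1*(-210)) + (16 - 5*23)/(2*(-3 + 23)))² = ((8 + 210) + (½)*(16 - 115)/20)² = (218 + (½)*(1/20)*(-99))² = (218 - 99/40)² = (8621/40)² = 74321641/1600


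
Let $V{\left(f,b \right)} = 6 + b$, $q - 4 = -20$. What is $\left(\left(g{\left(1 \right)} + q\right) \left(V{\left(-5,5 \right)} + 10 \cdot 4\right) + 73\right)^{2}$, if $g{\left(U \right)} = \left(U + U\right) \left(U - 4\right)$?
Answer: $1100401$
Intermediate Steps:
$q = -16$ ($q = 4 - 20 = -16$)
$g{\left(U \right)} = 2 U \left(-4 + U\right)$
$\left(\left(g{\left(1 \right)} + q\right) \left(V{\left(-5,5 \right)} + 10 \cdot 4\right) + 73\right)^{2} = \left(\left(2 \cdot 1 \left(-4 + 1\right) - 16\right) \left(\left(6 + 5\right) + 10 \cdot 4\right) + 73\right)^{2} = \left(\left(2 \cdot 1 \left(-3\right) - 16\right) \left(11 + 40\right) + 73\right)^{2} = \left(\left(-6 - 16\right) 51 + 73\right)^{2} = \left(\left(-22\right) 51 + 73\right)^{2} = \left(-1122 + 73\right)^{2} = \left(-1049\right)^{2} = 1100401$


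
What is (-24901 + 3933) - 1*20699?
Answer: -41667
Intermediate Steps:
(-24901 + 3933) - 1*20699 = -20968 - 20699 = -41667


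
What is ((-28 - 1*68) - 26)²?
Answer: 14884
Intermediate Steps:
((-28 - 1*68) - 26)² = ((-28 - 68) - 26)² = (-96 - 26)² = (-122)² = 14884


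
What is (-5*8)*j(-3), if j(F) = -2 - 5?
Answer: 280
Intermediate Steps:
j(F) = -7
(-5*8)*j(-3) = -5*8*(-7) = -40*(-7) = 280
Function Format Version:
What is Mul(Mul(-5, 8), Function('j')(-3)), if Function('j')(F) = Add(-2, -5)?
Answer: 280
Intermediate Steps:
Function('j')(F) = -7
Mul(Mul(-5, 8), Function('j')(-3)) = Mul(Mul(-5, 8), -7) = Mul(-40, -7) = 280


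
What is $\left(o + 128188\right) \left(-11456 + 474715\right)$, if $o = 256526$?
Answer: $178222222926$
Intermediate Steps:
$\left(o + 128188\right) \left(-11456 + 474715\right) = \left(256526 + 128188\right) \left(-11456 + 474715\right) = 384714 \cdot 463259 = 178222222926$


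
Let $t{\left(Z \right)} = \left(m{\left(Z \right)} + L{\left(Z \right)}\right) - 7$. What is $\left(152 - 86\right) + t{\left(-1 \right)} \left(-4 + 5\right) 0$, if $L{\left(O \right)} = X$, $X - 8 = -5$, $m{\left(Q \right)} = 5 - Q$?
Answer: $66$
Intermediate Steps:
$X = 3$ ($X = 8 - 5 = 3$)
$L{\left(O \right)} = 3$
$t{\left(Z \right)} = 1 - Z$ ($t{\left(Z \right)} = \left(\left(5 - Z\right) + 3\right) - 7 = \left(8 - Z\right) - 7 = 1 - Z$)
$\left(152 - 86\right) + t{\left(-1 \right)} \left(-4 + 5\right) 0 = \left(152 - 86\right) + \left(1 - -1\right) \left(-4 + 5\right) 0 = \left(152 - 86\right) + \left(1 + 1\right) 1 \cdot 0 = 66 + 2 \cdot 0 = 66 + 0 = 66$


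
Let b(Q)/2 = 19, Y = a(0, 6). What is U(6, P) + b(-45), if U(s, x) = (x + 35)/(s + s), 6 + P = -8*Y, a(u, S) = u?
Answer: 485/12 ≈ 40.417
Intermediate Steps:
Y = 0
b(Q) = 38 (b(Q) = 2*19 = 38)
P = -6 (P = -6 - 8*0 = -6 + 0 = -6)
U(s, x) = (35 + x)/(2*s) (U(s, x) = (35 + x)/((2*s)) = (35 + x)*(1/(2*s)) = (35 + x)/(2*s))
U(6, P) + b(-45) = (½)*(35 - 6)/6 + 38 = (½)*(⅙)*29 + 38 = 29/12 + 38 = 485/12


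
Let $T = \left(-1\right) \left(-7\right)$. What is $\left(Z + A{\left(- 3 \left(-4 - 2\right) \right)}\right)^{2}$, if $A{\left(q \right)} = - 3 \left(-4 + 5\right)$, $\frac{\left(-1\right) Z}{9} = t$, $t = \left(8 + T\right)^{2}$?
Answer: $4112784$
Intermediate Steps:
$T = 7$
$t = 225$ ($t = \left(8 + 7\right)^{2} = 15^{2} = 225$)
$Z = -2025$ ($Z = \left(-9\right) 225 = -2025$)
$A{\left(q \right)} = -3$ ($A{\left(q \right)} = \left(-3\right) 1 = -3$)
$\left(Z + A{\left(- 3 \left(-4 - 2\right) \right)}\right)^{2} = \left(-2025 - 3\right)^{2} = \left(-2028\right)^{2} = 4112784$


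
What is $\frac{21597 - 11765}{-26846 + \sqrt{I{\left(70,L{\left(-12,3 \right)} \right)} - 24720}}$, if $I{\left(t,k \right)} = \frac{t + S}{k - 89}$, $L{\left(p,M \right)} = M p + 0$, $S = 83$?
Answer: $- \frac{32993734000}{90091554653} - \frac{49160 i \sqrt{15450765}}{90091554653} \approx -0.36622 - 0.0021449 i$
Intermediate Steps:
$L{\left(p,M \right)} = M p$
$I{\left(t,k \right)} = \frac{83 + t}{-89 + k}$ ($I{\left(t,k \right)} = \frac{t + 83}{k - 89} = \frac{83 + t}{-89 + k}$)
$\frac{21597 - 11765}{-26846 + \sqrt{I{\left(70,L{\left(-12,3 \right)} \right)} - 24720}} = \frac{21597 - 11765}{-26846 + \sqrt{\frac{83 + 70}{-89 + 3 \left(-12\right)} - 24720}} = \frac{9832}{-26846 + \sqrt{\frac{1}{-89 - 36} \cdot 153 - 24720}} = \frac{9832}{-26846 + \sqrt{\frac{1}{-125} \cdot 153 - 24720}} = \frac{9832}{-26846 + \sqrt{\left(- \frac{1}{125}\right) 153 - 24720}} = \frac{9832}{-26846 + \sqrt{- \frac{153}{125} - 24720}} = \frac{9832}{-26846 + \sqrt{- \frac{3090153}{125}}} = \frac{9832}{-26846 + \frac{i \sqrt{15450765}}{25}}$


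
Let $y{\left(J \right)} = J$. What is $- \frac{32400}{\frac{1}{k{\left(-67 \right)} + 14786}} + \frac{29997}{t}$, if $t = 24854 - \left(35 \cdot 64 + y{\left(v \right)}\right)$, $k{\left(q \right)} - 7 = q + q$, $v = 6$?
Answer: $- \frac{1193078415867}{2512} \approx -4.7495 \cdot 10^{8}$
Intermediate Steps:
$k{\left(q \right)} = 7 + 2 q$ ($k{\left(q \right)} = 7 + \left(q + q\right) = 7 + 2 q$)
$t = 22608$ ($t = 24854 - \left(35 \cdot 64 + 6\right) = 24854 - \left(2240 + 6\right) = 24854 - 2246 = 22608$)
$- \frac{32400}{\frac{1}{k{\left(-67 \right)} + 14786}} + \frac{29997}{t} = - \frac{32400}{\frac{1}{\left(7 + 2 \left(-67\right)\right) + 14786}} + \frac{29997}{22608} = - \frac{32400}{\frac{1}{\left(7 - 134\right) + 14786}} + 29997 \cdot \frac{1}{22608} = - \frac{32400}{\frac{1}{-127 + 14786}} + \frac{3333}{2512} = - \frac{32400}{\frac{1}{14659}} + \frac{3333}{2512} = - 32400 \frac{1}{\frac{1}{14659}} + \frac{3333}{2512} = \left(-32400\right) 14659 + \frac{3333}{2512} = -474951600 + \frac{3333}{2512} = - \frac{1193078415867}{2512}$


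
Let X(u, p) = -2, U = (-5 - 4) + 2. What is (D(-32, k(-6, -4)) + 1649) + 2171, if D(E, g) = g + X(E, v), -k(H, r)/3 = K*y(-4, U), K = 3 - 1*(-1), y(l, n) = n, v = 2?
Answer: 3902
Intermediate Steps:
U = -7 (U = -9 + 2 = -7)
K = 4 (K = 3 + 1 = 4)
k(H, r) = 84 (k(H, r) = -12*(-7) = -3*(-28) = 84)
D(E, g) = -2 + g (D(E, g) = g - 2 = -2 + g)
(D(-32, k(-6, -4)) + 1649) + 2171 = ((-2 + 84) + 1649) + 2171 = (82 + 1649) + 2171 = 1731 + 2171 = 3902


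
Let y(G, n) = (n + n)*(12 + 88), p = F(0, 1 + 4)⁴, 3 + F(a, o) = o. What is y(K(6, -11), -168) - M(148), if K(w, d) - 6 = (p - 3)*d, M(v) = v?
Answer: -33748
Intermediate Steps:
F(a, o) = -3 + o
p = 16 (p = (-3 + (1 + 4))⁴ = (-3 + 5)⁴ = 2⁴ = 16)
K(w, d) = 6 + 13*d (K(w, d) = 6 + (16 - 3)*d = 6 + 13*d)
y(G, n) = 200*n (y(G, n) = (2*n)*100 = 200*n)
y(K(6, -11), -168) - M(148) = 200*(-168) - 1*148 = -33600 - 148 = -33748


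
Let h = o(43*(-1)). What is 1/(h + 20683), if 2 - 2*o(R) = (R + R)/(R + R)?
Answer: 2/41367 ≈ 4.8348e-5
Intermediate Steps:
o(R) = 1/2 (o(R) = 1 - (R + R)/(2*(R + R)) = 1 - 2*R/(2*(2*R)) = 1 - 2*R*1/(2*R)/2 = 1 - 1/2*1 = 1 - 1/2 = 1/2)
h = 1/2 ≈ 0.50000
1/(h + 20683) = 1/(1/2 + 20683) = 1/(41367/2) = 2/41367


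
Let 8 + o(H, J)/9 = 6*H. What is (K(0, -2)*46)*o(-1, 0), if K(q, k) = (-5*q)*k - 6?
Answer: 34776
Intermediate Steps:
o(H, J) = -72 + 54*H (o(H, J) = -72 + 9*(6*H) = -72 + 54*H)
K(q, k) = -6 - 5*k*q (K(q, k) = -5*k*q - 6 = -6 - 5*k*q)
(K(0, -2)*46)*o(-1, 0) = ((-6 - 5*(-2)*0)*46)*(-72 + 54*(-1)) = ((-6 + 0)*46)*(-72 - 54) = -6*46*(-126) = -276*(-126) = 34776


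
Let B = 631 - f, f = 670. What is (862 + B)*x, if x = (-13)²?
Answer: 139087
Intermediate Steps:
x = 169
B = -39 (B = 631 - 1*670 = 631 - 670 = -39)
(862 + B)*x = (862 - 39)*169 = 823*169 = 139087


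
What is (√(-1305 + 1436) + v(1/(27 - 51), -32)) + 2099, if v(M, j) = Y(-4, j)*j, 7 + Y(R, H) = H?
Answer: 3347 + √131 ≈ 3358.4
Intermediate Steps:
Y(R, H) = -7 + H
v(M, j) = j*(-7 + j) (v(M, j) = (-7 + j)*j = j*(-7 + j))
(√(-1305 + 1436) + v(1/(27 - 51), -32)) + 2099 = (√(-1305 + 1436) - 32*(-7 - 32)) + 2099 = (√131 - 32*(-39)) + 2099 = (√131 + 1248) + 2099 = (1248 + √131) + 2099 = 3347 + √131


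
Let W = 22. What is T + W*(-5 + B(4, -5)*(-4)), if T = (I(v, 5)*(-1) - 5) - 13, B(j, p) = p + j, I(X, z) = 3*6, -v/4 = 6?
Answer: -58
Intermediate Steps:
v = -24 (v = -4*6 = -24)
I(X, z) = 18
B(j, p) = j + p
T = -36 (T = (18*(-1) - 5) - 13 = (-18 - 5) - 13 = -23 - 13 = -36)
T + W*(-5 + B(4, -5)*(-4)) = -36 + 22*(-5 + (4 - 5)*(-4)) = -36 + 22*(-5 - 1*(-4)) = -36 + 22*(-5 + 4) = -36 + 22*(-1) = -36 - 22 = -58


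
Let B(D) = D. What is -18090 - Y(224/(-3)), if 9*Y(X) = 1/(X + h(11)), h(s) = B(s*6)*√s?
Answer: -5170140146/285801 - 33*√11/190534 ≈ -18090.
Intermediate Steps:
h(s) = 6*s^(3/2) (h(s) = (s*6)*√s = (6*s)*√s = 6*s^(3/2))
Y(X) = 1/(9*(X + 66*√11)) (Y(X) = 1/(9*(X + 6*11^(3/2))) = 1/(9*(X + 6*(11*√11))) = 1/(9*(X + 66*√11)))
-18090 - Y(224/(-3)) = -18090 - 1/(9*(224/(-3) + 66*√11)) = -18090 - 1/(9*(224*(-⅓) + 66*√11)) = -18090 - 1/(9*(-224/3 + 66*√11))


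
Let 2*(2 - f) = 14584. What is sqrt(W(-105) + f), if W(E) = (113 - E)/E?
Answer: 2*I*sqrt(20098785)/105 ≈ 85.394*I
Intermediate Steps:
f = -7290 (f = 2 - 1/2*14584 = 2 - 7292 = -7290)
W(E) = (113 - E)/E
sqrt(W(-105) + f) = sqrt((113 - 1*(-105))/(-105) - 7290) = sqrt(-(113 + 105)/105 - 7290) = sqrt(-1/105*218 - 7290) = sqrt(-218/105 - 7290) = sqrt(-765668/105) = 2*I*sqrt(20098785)/105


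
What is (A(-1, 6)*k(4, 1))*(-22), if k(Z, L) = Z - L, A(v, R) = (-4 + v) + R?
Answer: -66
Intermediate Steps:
A(v, R) = -4 + R + v
(A(-1, 6)*k(4, 1))*(-22) = ((-4 + 6 - 1)*(4 - 1*1))*(-22) = (1*(4 - 1))*(-22) = (1*3)*(-22) = 3*(-22) = -66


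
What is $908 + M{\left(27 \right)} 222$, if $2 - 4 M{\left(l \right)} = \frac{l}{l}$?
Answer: $\frac{1927}{2} \approx 963.5$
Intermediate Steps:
$M{\left(l \right)} = \frac{1}{4}$ ($M{\left(l \right)} = \frac{1}{2} - \frac{l \frac{1}{l}}{4} = \frac{1}{2} - \frac{1}{4} = \frac{1}{4}$)
$908 + M{\left(27 \right)} 222 = 908 + \frac{1}{4} \cdot 222 = 908 + \frac{111}{2} = \frac{1927}{2}$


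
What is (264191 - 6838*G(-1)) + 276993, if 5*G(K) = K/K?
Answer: 2699082/5 ≈ 5.3982e+5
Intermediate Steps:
G(K) = ⅕ (G(K) = (K/K)/5 = (⅕)*1 = ⅕)
(264191 - 6838*G(-1)) + 276993 = (264191 - 6838*⅕) + 276993 = (264191 - 6838/5) + 276993 = 1314117/5 + 276993 = 2699082/5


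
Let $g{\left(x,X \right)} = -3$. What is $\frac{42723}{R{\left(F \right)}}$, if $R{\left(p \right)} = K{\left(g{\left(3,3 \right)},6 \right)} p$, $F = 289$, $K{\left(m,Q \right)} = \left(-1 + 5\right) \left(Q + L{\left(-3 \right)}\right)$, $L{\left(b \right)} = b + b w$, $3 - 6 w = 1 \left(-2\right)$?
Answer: $\frac{42723}{578} \approx 73.915$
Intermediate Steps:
$w = \frac{5}{6}$ ($w = \frac{1}{2} - \frac{1 \left(-2\right)}{6} = \frac{1}{2} - - \frac{1}{3} = \frac{1}{2} + \frac{1}{3} = \frac{5}{6} \approx 0.83333$)
$L{\left(b \right)} = \frac{11 b}{6}$ ($L{\left(b \right)} = b + b \frac{5}{6} = b + \frac{5 b}{6} = \frac{11 b}{6}$)
$K{\left(m,Q \right)} = -22 + 4 Q$ ($K{\left(m,Q \right)} = \left(-1 + 5\right) \left(Q + \frac{11}{6} \left(-3\right)\right) = 4 \left(Q - \frac{11}{2}\right) = 4 \left(- \frac{11}{2} + Q\right) = -22 + 4 Q$)
$R{\left(p \right)} = 2 p$ ($R{\left(p \right)} = \left(-22 + 4 \cdot 6\right) p = \left(-22 + 24\right) p = 2 p$)
$\frac{42723}{R{\left(F \right)}} = \frac{42723}{2 \cdot 289} = \frac{42723}{578}$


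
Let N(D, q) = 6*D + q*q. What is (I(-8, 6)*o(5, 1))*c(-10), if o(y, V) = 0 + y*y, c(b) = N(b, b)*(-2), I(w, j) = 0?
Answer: 0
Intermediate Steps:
N(D, q) = q**2 + 6*D (N(D, q) = 6*D + q**2 = q**2 + 6*D)
c(b) = -12*b - 2*b**2 (c(b) = (b**2 + 6*b)*(-2) = -12*b - 2*b**2)
o(y, V) = y**2 (o(y, V) = 0 + y**2 = y**2)
(I(-8, 6)*o(5, 1))*c(-10) = (0*5**2)*(2*(-10)*(-6 - 1*(-10))) = (0*25)*(2*(-10)*(-6 + 10)) = 0*(2*(-10)*4) = 0*(-80) = 0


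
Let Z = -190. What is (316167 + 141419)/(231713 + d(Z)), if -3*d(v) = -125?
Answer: 686379/347632 ≈ 1.9744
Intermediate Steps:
d(v) = 125/3 (d(v) = -⅓*(-125) = 125/3)
(316167 + 141419)/(231713 + d(Z)) = (316167 + 141419)/(231713 + 125/3) = 457586/(695264/3) = 457586*(3/695264) = 686379/347632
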